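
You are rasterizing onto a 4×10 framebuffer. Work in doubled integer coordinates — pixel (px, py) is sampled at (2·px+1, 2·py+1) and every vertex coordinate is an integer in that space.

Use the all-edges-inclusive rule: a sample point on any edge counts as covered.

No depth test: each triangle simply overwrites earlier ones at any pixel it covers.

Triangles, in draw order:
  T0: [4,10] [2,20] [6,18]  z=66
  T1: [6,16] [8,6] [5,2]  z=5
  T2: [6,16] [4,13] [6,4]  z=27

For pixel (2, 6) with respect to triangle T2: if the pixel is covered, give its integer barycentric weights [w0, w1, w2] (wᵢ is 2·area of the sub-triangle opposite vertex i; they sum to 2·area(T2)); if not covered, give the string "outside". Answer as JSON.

T0:
  2·area = 36  (B↔C swapped to make it positive)
  edge (4, 10)→(6, 18): d=(2,8) inclusive
  edge (6, 18)→(2, 20): d=(-4,2) inclusive
  edge (2, 20)→(4, 10): d=(2,-10) inclusive
    (2,2)@(5, 5): e=[-18,54,0] → ·  [on edge]
    (1,7)@(3, 15): e=[18,18,0] → █  [on edge]
    (2,7)@(5, 15): e=[2,14,20] → █
    (3,7)@(7, 15): e=[-14,10,40] → ·
    (1,8)@(3, 17): e=[22,10,4] → █
    (3,8)@(7, 17): e=[-10,2,44] → ·
    (1,9)@(3, 19): e=[26,2,8] → █
    (2,9)@(5, 19): e=[10,-2,28] → ·
  covered (5 px):
    · · · ·
    · · · ·
    · · · ·
    · · · ·
    · · · ·
    · · · ·
    · · · ·
    · █ █ ·
    · █ █ ·
    · █ · ·
T1:
  2·area = 38  (B↔C swapped to make it positive)
  edge (6, 16)→(5, 2): d=(-1,-14) inclusive
  edge (5, 2)→(8, 6): d=(3,4) inclusive
  edge (8, 6)→(6, 16): d=(-2,10) inclusive
    (3,2)@(7, 5): e=[25,1,12] → █
    (3,3)@(7, 7): e=[23,7,8] → █
    (3,4)@(7, 9): e=[21,13,4] → █
    (3,5)@(7, 11): e=[19,19,0] → █  [on edge]
    (3,6)@(7, 13): e=[17,25,-4] → ·
  covered (4 px):
    · · · ·
    · · · ·
    · · · █
    · · · █
    · · · █
    · · · █
    · · · ·
    · · · ·
    · · · ·
    · · · ·
T2:
  2·area = 24
  edge (6, 16)→(4, 13): d=(-2,-3) inclusive
  edge (4, 13)→(6, 4): d=(2,-9) inclusive
  edge (6, 4)→(6, 16): d=(0,12) inclusive
    (2,4)@(5, 9): e=[11,1,12] → █
    (3,4)@(7, 9): e=[17,19,-12] → ·
    (2,5)@(5, 11): e=[7,5,12] → █
    (3,5)@(7, 11): e=[13,23,-12] → ·
    (2,6)@(5, 13): e=[3,9,12] → █
    (3,6)@(7, 13): e=[9,27,-12] → ·
    (2,7)@(5, 15): e=[-1,13,12] → ·
  covered (3 px):
    · · · ·
    · · · ·
    · · · ·
    · · · ·
    · · █ ·
    · · █ ·
    · · █ ·
    · · · ·
    · · · ·
    · · · ·

Final: [9,12,3]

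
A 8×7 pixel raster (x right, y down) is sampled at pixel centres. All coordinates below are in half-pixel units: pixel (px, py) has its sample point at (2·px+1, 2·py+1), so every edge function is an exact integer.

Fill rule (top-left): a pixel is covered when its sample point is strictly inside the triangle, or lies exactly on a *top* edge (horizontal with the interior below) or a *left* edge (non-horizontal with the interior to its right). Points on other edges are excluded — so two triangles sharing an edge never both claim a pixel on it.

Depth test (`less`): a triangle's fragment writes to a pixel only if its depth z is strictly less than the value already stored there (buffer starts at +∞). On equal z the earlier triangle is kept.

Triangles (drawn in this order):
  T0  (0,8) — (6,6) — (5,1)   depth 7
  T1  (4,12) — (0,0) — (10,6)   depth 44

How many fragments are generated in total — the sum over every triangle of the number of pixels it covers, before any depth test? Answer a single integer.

T0:
  2·area = 32  (B↔C swapped to make it positive)
  edge (0, 8)→(5, 1): d=(5,-7) top-left  bias=+0
  edge (5, 1)→(6, 6): d=(1,5) right/bottom  bias=-1
  edge (6, 6)→(0, 8): d=(-6,2) right/bottom  bias=-1
    (2,0)@(5, 1): e=[0,0,32] → .  [on edge]
    (2,1)@(5, 3): e=[10,2,20] → X
    (3,1)@(7, 3): e=[24,-8,16] → .
    (7,1)@(15, 3): e=[80,-48,0] → .  [on edge]
    (1,2)@(3, 5): e=[6,14,12] → X
    (3,2)@(7, 5): e=[34,-6,4] → .
    (4,2)@(9, 5): e=[48,-16,0] → .  [on edge]
    (0,3)@(1, 7): e=[2,26,4] → X
    (1,3)@(3, 7): e=[16,16,0] → .  [on edge]
    (2,3)@(5, 7): e=[30,6,-4] → .
    (0,4)@(1, 9): e=[12,28,-8] → .
    (3,5)@(7, 11): e=[64,0,-32] → .  [on edge]
  covered (4 px):
    . . . . . . . .
    . . X . . . . .
    . X X . . . . .
    X . . . . . . .
    . . . . . . . .
    . . . . . . . .
    . . . . . . . .
T1:
  2·area = 96
  edge (4, 12)→(0, 0): d=(-4,-12) top-left  bias=+0
  edge (0, 0)→(10, 6): d=(10,6) right/bottom  bias=-1
  edge (10, 6)→(4, 12): d=(-6,6) right/bottom  bias=-1
    (0,0)@(1, 1): e=[8,4,84] → X
    (1,0)@(3, 1): e=[32,-8,72] → .
    (7,0)@(15, 1): e=[176,-80,0] → .  [on edge]
    (0,1)@(1, 3): e=[0,24,72] → X  [on edge]
    (1,1)@(3, 3): e=[24,12,60] → X
    (2,1)@(5, 3): e=[48,0,48] → .  [on edge]
    (6,1)@(13, 3): e=[144,-48,0] → .  [on edge]
    (0,2)@(1, 5): e=[-8,44,60] → .
    (1,2)@(3, 5): e=[16,32,48] → X
    (2,2)@(5, 5): e=[40,20,36] → X
    (3,2)@(7, 5): e=[64,8,24] → X
    (4,2)@(9, 5): e=[88,-4,12] → .
    (5,2)@(11, 5): e=[112,-16,0] → .  [on edge]
    (4,3)@(9, 7): e=[80,16,0] → .  [on edge]
    (1,4)@(3, 9): e=[0,72,24] → X  [on edge]
    (3,4)@(7, 9): e=[48,48,0] → .  [on edge]
    (7,4)@(15, 9): e=[144,0,-48] → .  [on edge]
    (2,5)@(5, 11): e=[16,80,0] → .  [on edge]
    (1,6)@(3, 13): e=[-16,112,0] → .  [on edge]
  covered (11 px):
    X . . . . . . .
    X X . . . . . .
    . X X X . . . .
    . X X X . . . .
    . X X . . . . .
    . . . . . . . .
    . . . . . . . .

Answer: 15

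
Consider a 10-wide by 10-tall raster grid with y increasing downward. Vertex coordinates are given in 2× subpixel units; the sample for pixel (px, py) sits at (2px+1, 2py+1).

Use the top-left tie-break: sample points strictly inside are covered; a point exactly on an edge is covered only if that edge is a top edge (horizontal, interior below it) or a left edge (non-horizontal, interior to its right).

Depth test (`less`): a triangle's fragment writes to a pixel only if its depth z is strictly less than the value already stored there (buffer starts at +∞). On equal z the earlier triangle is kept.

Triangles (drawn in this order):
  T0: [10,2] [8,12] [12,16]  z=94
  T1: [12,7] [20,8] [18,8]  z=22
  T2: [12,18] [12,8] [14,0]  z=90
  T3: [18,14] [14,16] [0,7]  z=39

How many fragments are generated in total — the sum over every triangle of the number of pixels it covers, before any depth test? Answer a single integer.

T0:
  2·area = 48  (B↔C swapped to make it positive)
  edge (10, 2)→(12, 16): d=(2,14) right/bottom  bias=-1
  edge (12, 16)→(8, 12): d=(-4,-4) top-left  bias=+0
  edge (8, 12)→(10, 2): d=(2,-10) top-left  bias=+0
    (0,2)@(1, 5): e=[132,0,-84] → .  [on edge]
    (1,3)@(3, 7): e=[108,0,-60] → .  [on edge]
    (4,3)@(9, 7): e=[24,24,0] → X  [on edge]
    (5,3)@(11, 7): e=[-4,32,20] → .
    (2,4)@(5, 9): e=[84,0,-36] → .  [on edge]
    (4,4)@(9, 9): e=[28,16,4] → X
    (5,4)@(11, 9): e=[0,24,24] → .  [on edge]
    (3,5)@(7, 11): e=[60,0,-12] → .  [on edge]
    (4,5)@(9, 11): e=[32,8,8] → X
    (5,5)@(11, 11): e=[4,16,28] → X
    (6,5)@(13, 11): e=[-24,24,48] → .
    (4,6)@(9, 13): e=[36,0,12] → X  [on edge]
    (5,7)@(11, 15): e=[12,0,36] → X  [on edge]
    (3,8)@(7, 17): e=[72,-24,0] → .  [on edge]
    (6,8)@(13, 17): e=[-12,0,60] → .  [on edge]
    (7,9)@(15, 19): e=[-36,0,84] → .  [on edge]
  covered (7 px):
    . . . . . . . . . .
    . . . . . . . . . .
    . . . . . . . . . .
    . . . . X . . . . .
    . . . . X . . . . .
    . . . . X X . . . .
    . . . . X X . . . .
    . . . . . X . . . .
    . . . . . . . . . .
    . . . . . . . . . .
T1:
  2·area = 2
  edge (12, 7)→(20, 8): d=(8,1) right/bottom  bias=-1
  edge (20, 8)→(18, 8): d=(-2,0) right/bottom  bias=-1
  edge (18, 8)→(12, 7): d=(-6,-1) top-left  bias=+0
  covered (0 px):
    . . . . . . . . . .
    . . . . . . . . . .
    . . . . . . . . . .
    . . . . . . . . . .
    . . . . . . . . . .
    . . . . . . . . . .
    . . . . . . . . . .
    . . . . . . . . . .
    . . . . . . . . . .
    . . . . . . . . . .
T2:
  2·area = 20
  edge (12, 18)→(12, 8): d=(0,-10) top-left  bias=+0
  edge (12, 8)→(14, 0): d=(2,-8) top-left  bias=+0
  edge (14, 0)→(12, 18): d=(-2,18) right/bottom  bias=-1
    (6,2)@(13, 5): e=[10,2,8] → X
    (7,2)@(15, 5): e=[30,18,-28] → .
    (6,3)@(13, 7): e=[10,6,4] → X
    (7,3)@(15, 7): e=[30,22,-32] → .
    (6,4)@(13, 9): e=[10,10,0] → .  [on edge]
  covered (2 px):
    . . . . . . . . . .
    . . . . . . . . . .
    . . . . . . X . . .
    . . . . . . X . . .
    . . . . . . . . . .
    . . . . . . . . . .
    . . . . . . . . . .
    . . . . . . . . . .
    . . . . . . . . . .
    . . . . . . . . . .
T3:
  2·area = 64
  edge (18, 14)→(14, 16): d=(-4,2) right/bottom  bias=-1
  edge (14, 16)→(0, 7): d=(-14,-9) top-left  bias=+0
  edge (0, 7)→(18, 14): d=(18,7) right/bottom  bias=-1
    (2,4)@(5, 9): e=[46,17,1] → X
    (3,4)@(7, 9): e=[42,35,-13] → .
    (2,5)@(5, 11): e=[38,-11,37] → .
    (3,5)@(7, 11): e=[34,7,23] → X
    (4,5)@(9, 11): e=[30,25,9] → X
    (5,5)@(11, 11): e=[26,43,-5] → .
    (3,6)@(7, 13): e=[26,-21,59] → .
    (4,6)@(9, 13): e=[22,-3,45] → .
    (5,6)@(11, 13): e=[18,15,31] → X
    (6,6)@(13, 13): e=[14,33,17] → X
    (7,6)@(15, 13): e=[10,51,3] → X
    (8,6)@(17, 13): e=[6,69,-11] → .
  covered (8 px):
    . . . . . . . . . .
    . . . . . . . . . .
    . . . . . . . . . .
    . . . . . . . . . .
    . . X . . . . . . .
    . . . X X . . . . .
    . . . . . X X X . .
    . . . . . . X X . .
    . . . . . . . . . .
    . . . . . . . . . .

Result: 17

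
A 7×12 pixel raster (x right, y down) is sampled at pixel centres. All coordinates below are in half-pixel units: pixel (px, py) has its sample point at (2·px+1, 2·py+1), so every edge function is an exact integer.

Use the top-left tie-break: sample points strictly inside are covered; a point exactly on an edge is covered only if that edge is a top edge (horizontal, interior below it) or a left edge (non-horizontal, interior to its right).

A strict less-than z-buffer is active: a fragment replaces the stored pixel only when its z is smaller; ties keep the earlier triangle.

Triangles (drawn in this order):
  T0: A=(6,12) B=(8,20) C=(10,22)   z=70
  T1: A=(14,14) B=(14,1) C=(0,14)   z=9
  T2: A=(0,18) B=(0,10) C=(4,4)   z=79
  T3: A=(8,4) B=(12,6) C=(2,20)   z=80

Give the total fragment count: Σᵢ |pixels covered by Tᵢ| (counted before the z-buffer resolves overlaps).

T0:
  2·area = 12  (B↔C swapped to make it positive)
  edge (6, 12)→(10, 22): d=(4,10) right/bottom  bias=-1
  edge (10, 22)→(8, 20): d=(-2,-2) top-left  bias=+0
  edge (8, 20)→(6, 12): d=(-2,-8) top-left  bias=+0
    (0,6)@(1, 13): e=[54,0,-42] → ·  [on edge]
    (1,7)@(3, 15): e=[42,0,-30] → ·  [on edge]
    (3,7)@(7, 15): e=[2,8,2] → #
    (4,7)@(9, 15): e=[-18,12,18] → ·
    (2,8)@(5, 17): e=[30,0,-18] → ·  [on edge]
    (3,8)@(7, 17): e=[10,4,-2] → ·
    (3,9)@(7, 19): e=[18,0,-6] → ·  [on edge]
    (4,10)@(9, 21): e=[6,0,6] → #  [on edge]
    (5,10)@(11, 21): e=[-14,4,22] → ·
    (4,11)@(9, 23): e=[14,-4,2] → ·
    (5,11)@(11, 23): e=[-6,0,18] → ·  [on edge]
  covered (2 px):
    · · · · · · ·
    · · · · · · ·
    · · · · · · ·
    · · · · · · ·
    · · · · · · ·
    · · · · · · ·
    · · · · · · ·
    · · · # · · ·
    · · · · · · ·
    · · · · · · ·
    · · · · # · ·
    · · · · · · ·
T1:
  2·area = 182  (B↔C swapped to make it positive)
  edge (14, 14)→(0, 14): d=(-14,0) right/bottom  bias=-1
  edge (0, 14)→(14, 1): d=(14,-13) top-left  bias=+0
  edge (14, 1)→(14, 14): d=(0,13) right/bottom  bias=-1
    (6,1)@(13, 3): e=[154,15,13] → #
    (5,2)@(11, 5): e=[126,17,39] → #
    (4,3)@(9, 7): e=[98,19,65] → #
    (3,4)@(7, 9): e=[70,21,91] → #
    (2,5)@(5, 11): e=[42,23,117] → #
    (1,6)@(3, 13): e=[14,25,143] → #
    (1,7)@(3, 15): e=[-14,53,143] → ·
    (2,7)@(5, 15): e=[-14,79,117] → ·
    (3,7)@(7, 15): e=[-14,105,91] → ·
    (4,7)@(9, 15): e=[-14,131,65] → ·
    (5,7)@(11, 15): e=[-14,157,39] → ·
    (6,7)@(13, 15): e=[-14,183,13] → ·
  covered (21 px):
    · · · · · · ·
    · · · · · · #
    · · · · · # #
    · · · · # # #
    · · · # # # #
    · · # # # # #
    · # # # # # #
    · · · · · · ·
    · · · · · · ·
    · · · · · · ·
    · · · · · · ·
    · · · · · · ·
T2:
  2·area = 32
  edge (0, 18)→(0, 10): d=(0,-8) top-left  bias=+0
  edge (0, 10)→(4, 4): d=(4,-6) top-left  bias=+0
  edge (4, 4)→(0, 18): d=(-4,14) right/bottom  bias=-1
    (1,3)@(3, 7): e=[24,6,2] → #
    (2,3)@(5, 7): e=[40,18,-26] → ·
    (0,4)@(1, 9): e=[8,2,22] → #
    (1,4)@(3, 9): e=[24,14,-6] → ·
    (0,5)@(1, 11): e=[8,10,14] → #
    (1,5)@(3, 11): e=[24,22,-14] → ·
    (0,6)@(1, 13): e=[8,18,6] → #
    (1,6)@(3, 13): e=[24,30,-22] → ·
    (0,7)@(1, 15): e=[8,26,-2] → ·
  covered (4 px):
    · · · · · · ·
    · · · · · · ·
    · · · · · · ·
    · # · · · · ·
    # · · · · · ·
    # · · · · · ·
    # · · · · · ·
    · · · · · · ·
    · · · · · · ·
    · · · · · · ·
    · · · · · · ·
    · · · · · · ·
T3:
  2·area = 76
  edge (8, 4)→(12, 6): d=(4,2) right/bottom  bias=-1
  edge (12, 6)→(2, 20): d=(-10,14) right/bottom  bias=-1
  edge (2, 20)→(8, 4): d=(6,-16) top-left  bias=+0
    (4,2)@(9, 5): e=[2,52,22] → #
    (5,2)@(11, 5): e=[-2,24,54] → ·
    (3,3)@(7, 7): e=[14,60,2] → #
    (5,3)@(11, 7): e=[6,4,66] → #
    (6,3)@(13, 7): e=[2,-24,98] → ·
    (3,4)@(7, 9): e=[22,40,14] → #
    (5,4)@(11, 9): e=[14,-16,78] → ·
    (3,5)@(7, 11): e=[30,20,26] → #
    (4,5)@(9, 11): e=[26,-8,58] → ·
    (2,6)@(5, 13): e=[42,28,6] → #
    (3,6)@(7, 13): e=[38,0,38] → ·  [on edge]
    (2,7)@(5, 15): e=[50,8,18] → #
  covered (9 px):
    · · · · · · ·
    · · · · · · ·
    · · · · # · ·
    · · · # # # ·
    · · · # # · ·
    · · · # · · ·
    · · # · · · ·
    · · # · · · ·
    · · · · · · ·
    · · · · · · ·
    · · · · · · ·
    · · · · · · ·

Result: 36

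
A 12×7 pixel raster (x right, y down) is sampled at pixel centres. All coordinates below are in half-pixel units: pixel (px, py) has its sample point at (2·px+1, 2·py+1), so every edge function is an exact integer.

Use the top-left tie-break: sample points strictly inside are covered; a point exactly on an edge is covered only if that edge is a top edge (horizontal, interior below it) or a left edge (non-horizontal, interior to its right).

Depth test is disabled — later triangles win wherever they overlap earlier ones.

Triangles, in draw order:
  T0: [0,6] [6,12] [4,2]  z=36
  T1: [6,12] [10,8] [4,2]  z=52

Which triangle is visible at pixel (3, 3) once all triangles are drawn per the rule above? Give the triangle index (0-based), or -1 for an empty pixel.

T0:
  2·area = 48  (B↔C swapped to make it positive)
  edge (0, 6)→(4, 2): d=(4,-4) top-left  bias=+0
  edge (4, 2)→(6, 12): d=(2,10) right/bottom  bias=-1
  edge (6, 12)→(0, 6): d=(-6,-6) top-left  bias=+0
    (2,0)@(5, 1): e=[0,-12,60] → .  [on edge]
    (1,1)@(3, 3): e=[0,12,36] → X  [on edge]
    (2,1)@(5, 3): e=[8,-8,48] → .
    (0,2)@(1, 5): e=[0,36,12] → X  [on edge]
    (2,2)@(5, 5): e=[16,-4,36] → .
    (0,3)@(1, 7): e=[8,40,0] → X  [on edge]
    (2,3)@(5, 7): e=[24,0,24] → .  [on edge]
    (0,4)@(1, 9): e=[16,44,-12] → .
    (1,4)@(3, 9): e=[24,24,0] → X  [on edge]
    (2,4)@(5, 9): e=[32,4,12] → X
    (3,4)@(7, 9): e=[40,-16,24] → .
    (1,5)@(3, 11): e=[32,28,-12] → .
    (2,5)@(5, 11): e=[40,8,0] → X  [on edge]
    (3,6)@(7, 13): e=[56,-8,0] → .  [on edge]
  covered (8 px):
    . . . . . . . . . . . .
    . X . . . . . . . . . .
    X X . . . . . . . . . .
    X X . . . . . . . . . .
    . X X . . . . . . . . .
    . . X . . . . . . . . .
    . . . . . . . . . . . .
T1:
  2·area = 48  (B↔C swapped to make it positive)
  edge (6, 12)→(4, 2): d=(-2,-10) top-left  bias=+0
  edge (4, 2)→(10, 8): d=(6,6) right/bottom  bias=-1
  edge (10, 8)→(6, 12): d=(-4,4) right/bottom  bias=-1
    (1,0)@(3, 1): e=[-8,0,56] → .  [on edge]
    (8,0)@(17, 1): e=[132,-84,0] → .  [on edge]
    (2,1)@(5, 3): e=[8,0,40] → .  [on edge]
    (7,1)@(15, 3): e=[108,-60,0] → .  [on edge]
    (2,2)@(5, 5): e=[4,12,32] → X
    (3,2)@(7, 5): e=[24,0,24] → .  [on edge]
    (6,2)@(13, 5): e=[84,-36,0] → .  [on edge]
    (2,3)@(5, 7): e=[0,24,24] → X  [on edge]
    (3,3)@(7, 7): e=[20,12,16] → X
    (4,3)@(9, 7): e=[40,0,8] → .  [on edge]
    (5,3)@(11, 7): e=[60,-12,0] → .  [on edge]
    (2,4)@(5, 9): e=[-4,36,16] → .
    (4,4)@(9, 9): e=[36,12,0] → .  [on edge]
    (5,4)@(11, 9): e=[56,0,-8] → .  [on edge]
    (3,5)@(7, 11): e=[12,36,0] → .  [on edge]
    (6,5)@(13, 11): e=[72,0,-24] → .  [on edge]
    (2,6)@(5, 13): e=[-12,60,0] → .  [on edge]
    (7,6)@(15, 13): e=[88,0,-40] → .  [on edge]
  covered (4 px):
    . . . . . . . . . . . .
    . . . . . . . . . . . .
    . . X . . . . . . . . .
    . . X X . . . . . . . .
    . . . X . . . . . . . .
    . . . . . . . . . . . .
    . . . . . . . . . . . .

Z-buffer (winner per pixel, '.' = empty):
  . . . . . . . . . . . .
  . 0 . . . . . . . . . .
  0 0 1 . . . . . . . . .
  0 0 1 1 . . . . . . . .
  . 0 0 1 . . . . . . . .
  . . 0 . . . . . . . . .
  . . . . . . . . . . . .

Result: 1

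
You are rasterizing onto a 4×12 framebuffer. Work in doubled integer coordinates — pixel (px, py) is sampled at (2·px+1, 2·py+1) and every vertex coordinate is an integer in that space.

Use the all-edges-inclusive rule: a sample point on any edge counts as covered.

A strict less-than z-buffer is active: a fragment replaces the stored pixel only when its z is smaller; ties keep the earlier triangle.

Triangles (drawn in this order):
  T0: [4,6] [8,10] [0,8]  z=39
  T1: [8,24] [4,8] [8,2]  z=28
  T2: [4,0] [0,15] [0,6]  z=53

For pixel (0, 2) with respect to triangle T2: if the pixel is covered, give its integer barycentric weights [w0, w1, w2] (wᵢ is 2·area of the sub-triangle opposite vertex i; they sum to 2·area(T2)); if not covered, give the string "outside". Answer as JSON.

T0:
  2·area = 24
  edge (4, 6)→(8, 10): d=(4,4) inclusive
  edge (8, 10)→(0, 8): d=(-8,-2) inclusive
  edge (0, 8)→(4, 6): d=(4,-2) inclusive
    (0,1)@(1, 3): e=[0,42,-18] → ·  [on edge]
    (1,2)@(3, 5): e=[0,30,-6] → ·  [on edge]
    (1,3)@(3, 7): e=[8,14,2] → #
    (2,3)@(5, 7): e=[0,18,6] → #  [on edge]
    (3,3)@(7, 7): e=[-8,22,10] → ·
    (1,4)@(3, 9): e=[16,-2,10] → ·
    (2,4)@(5, 9): e=[8,2,14] → #
    (3,4)@(7, 9): e=[0,6,18] → #  [on edge]
    (2,5)@(5, 11): e=[16,-14,22] → ·
    (3,5)@(7, 11): e=[8,-10,26] → ·
  covered (4 px):
    · · · ·
    · · · ·
    · · · ·
    · # # ·
    · · # #
    · · · ·
    · · · ·
    · · · ·
    · · · ·
    · · · ·
    · · · ·
    · · · ·
T1:
  2·area = 88
  edge (8, 24)→(4, 8): d=(-4,-16) inclusive
  edge (4, 8)→(8, 2): d=(4,-6) inclusive
  edge (8, 2)→(8, 24): d=(0,22) inclusive
    (3,2)@(7, 5): e=[60,6,22] → #
    (2,3)@(5, 7): e=[20,2,66] → #
    (2,4)@(5, 9): e=[12,10,66] → #
    (2,5)@(5, 11): e=[4,18,66] → #
    (2,6)@(5, 13): e=[-4,26,66] → ·
    (3,6)@(7, 13): e=[28,38,22] → #
    (3,7)@(7, 15): e=[20,46,22] → #
    (3,8)@(7, 17): e=[12,54,22] → #
    (3,9)@(7, 19): e=[4,62,22] → #
    (3,10)@(7, 21): e=[-4,70,22] → ·
  covered (11 px):
    · · · ·
    · · · ·
    · · · #
    · · # #
    · · # #
    · · # #
    · · · #
    · · · #
    · · · #
    · · · #
    · · · ·
    · · · ·
T2:
  2·area = 36
  edge (4, 0)→(0, 15): d=(-4,15) inclusive
  edge (0, 15)→(0, 6): d=(0,-9) inclusive
  edge (0, 6)→(4, 0): d=(4,-6) inclusive
    (1,1)@(3, 3): e=[3,27,6] → #
    (2,1)@(5, 3): e=[-27,45,18] → ·
    (0,2)@(1, 5): e=[25,9,2] → #
    (1,2)@(3, 5): e=[-5,27,14] → ·
    (0,3)@(1, 7): e=[17,9,10] → #
    (1,3)@(3, 7): e=[-13,27,22] → ·
    (0,4)@(1, 9): e=[9,9,18] → #
    (1,4)@(3, 9): e=[-21,27,30] → ·
    (0,5)@(1, 11): e=[1,9,26] → #
    (1,5)@(3, 11): e=[-29,27,38] → ·
    (0,6)@(1, 13): e=[-7,9,34] → ·
  covered (5 px):
    · · · ·
    · # · ·
    # · · ·
    # · · ·
    # · · ·
    # · · ·
    · · · ·
    · · · ·
    · · · ·
    · · · ·
    · · · ·
    · · · ·

Final: [9,2,25]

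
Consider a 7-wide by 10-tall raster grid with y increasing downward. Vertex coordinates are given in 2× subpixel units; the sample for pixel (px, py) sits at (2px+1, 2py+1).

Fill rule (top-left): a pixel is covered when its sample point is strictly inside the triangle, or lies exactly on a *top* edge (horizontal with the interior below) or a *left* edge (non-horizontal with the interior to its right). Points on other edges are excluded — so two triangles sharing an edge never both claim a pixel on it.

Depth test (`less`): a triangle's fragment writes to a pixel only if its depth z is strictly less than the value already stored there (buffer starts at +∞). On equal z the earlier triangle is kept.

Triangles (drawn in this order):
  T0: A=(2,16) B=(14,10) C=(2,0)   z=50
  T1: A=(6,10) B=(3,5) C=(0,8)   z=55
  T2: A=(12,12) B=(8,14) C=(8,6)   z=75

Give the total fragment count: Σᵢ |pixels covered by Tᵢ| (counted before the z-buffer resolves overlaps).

T0:
  2·area = 192  (B↔C swapped to make it positive)
  edge (2, 16)→(2, 0): d=(0,-16) top-left  bias=+0
  edge (2, 0)→(14, 10): d=(12,10) right/bottom  bias=-1
  edge (14, 10)→(2, 16): d=(-12,6) right/bottom  bias=-1
    (1,0)@(3, 1): e=[16,2,174] → #
    (2,0)@(5, 1): e=[48,-18,162] → ·
    (1,1)@(3, 3): e=[16,26,150] → #
    (2,1)@(5, 3): e=[48,6,138] → #
    (3,1)@(7, 3): e=[80,-14,126] → ·
    (1,2)@(3, 5): e=[16,50,126] → #
    (3,2)@(7, 5): e=[80,10,102] → #
    (4,2)@(9, 5): e=[112,-10,90] → ·
    (1,3)@(3, 7): e=[16,74,102] → #
    (4,3)@(9, 7): e=[112,14,66] → #
    (5,3)@(11, 7): e=[144,-6,54] → ·
    (1,4)@(3, 9): e=[16,98,78] → #
  covered (24 px):
    · # · · · · ·
    · # # · · · ·
    · # # # · · ·
    · # # # # · ·
    · # # # # # ·
    · # # # # # ·
    · # # # · · ·
    · # · · · · ·
    · · · · · · ·
    · · · · · · ·
T1:
  2·area = 24  (B↔C swapped to make it positive)
  edge (6, 10)→(0, 8): d=(-6,-2) top-left  bias=+0
  edge (0, 8)→(3, 5): d=(3,-3) top-left  bias=+0
  edge (3, 5)→(6, 10): d=(3,5) right/bottom  bias=-1
    (3,0)@(7, 1): e=[56,0,-32] → ·  [on edge]
    (2,1)@(5, 3): e=[40,0,-16] → ·  [on edge]
    (1,2)@(3, 5): e=[24,0,0] → ·  [on edge]
    (0,3)@(1, 7): e=[8,0,16] → #  [on edge]
    (1,3)@(3, 7): e=[12,6,6] → #
    (2,3)@(5, 7): e=[16,12,-4] → ·
    (0,4)@(1, 9): e=[-4,6,22] → ·
    (1,4)@(3, 9): e=[0,12,12] → #  [on edge]
    (2,4)@(5, 9): e=[4,18,2] → #
    (3,4)@(7, 9): e=[8,24,-8] → ·
    (1,5)@(3, 11): e=[-12,18,18] → ·
    (2,5)@(5, 11): e=[-8,24,8] → ·
    (4,5)@(9, 11): e=[0,36,-12] → ·  [on edge]
    (4,7)@(9, 15): e=[-24,48,0] → ·  [on edge]
  covered (4 px):
    · · · · · · ·
    · · · · · · ·
    · · · · · · ·
    # # · · · · ·
    · # # · · · ·
    · · · · · · ·
    · · · · · · ·
    · · · · · · ·
    · · · · · · ·
    · · · · · · ·
T2:
  2·area = 32
  edge (12, 12)→(8, 14): d=(-4,2) right/bottom  bias=-1
  edge (8, 14)→(8, 6): d=(0,-8) top-left  bias=+0
  edge (8, 6)→(12, 12): d=(4,6) right/bottom  bias=-1
    (4,4)@(9, 9): e=[18,8,6] → #
    (5,4)@(11, 9): e=[14,24,-6] → ·
    (4,5)@(9, 11): e=[10,8,14] → #
    (5,5)@(11, 11): e=[6,24,2] → #
    (6,5)@(13, 11): e=[2,40,-10] → ·
    (4,6)@(9, 13): e=[2,8,22] → #
    (5,6)@(11, 13): e=[-2,24,10] → ·
    (4,7)@(9, 15): e=[-6,8,30] → ·
  covered (4 px):
    · · · · · · ·
    · · · · · · ·
    · · · · · · ·
    · · · · · · ·
    · · · · # · ·
    · · · · # # ·
    · · · · # · ·
    · · · · · · ·
    · · · · · · ·
    · · · · · · ·

Result: 32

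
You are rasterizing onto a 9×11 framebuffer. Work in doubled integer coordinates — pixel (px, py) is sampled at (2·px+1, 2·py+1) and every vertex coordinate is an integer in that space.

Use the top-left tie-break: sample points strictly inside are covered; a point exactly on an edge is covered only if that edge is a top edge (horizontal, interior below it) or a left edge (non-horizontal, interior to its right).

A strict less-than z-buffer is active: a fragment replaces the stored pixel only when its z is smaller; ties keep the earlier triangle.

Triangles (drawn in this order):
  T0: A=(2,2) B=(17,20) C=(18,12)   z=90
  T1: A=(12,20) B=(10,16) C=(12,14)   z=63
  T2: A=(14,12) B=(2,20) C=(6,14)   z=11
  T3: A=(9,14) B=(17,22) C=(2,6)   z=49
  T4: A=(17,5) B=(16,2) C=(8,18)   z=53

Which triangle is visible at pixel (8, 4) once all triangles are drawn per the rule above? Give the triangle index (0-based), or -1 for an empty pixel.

T0:
  2·area = 138  (B↔C swapped to make it positive)
  edge (2, 2)→(18, 12): d=(16,10) right/bottom  bias=-1
  edge (18, 12)→(17, 20): d=(-1,8) right/bottom  bias=-1
  edge (17, 20)→(2, 2): d=(-15,-18) top-left  bias=+0
    (1,1)@(3, 3): e=[6,129,3] → #
    (2,1)@(5, 3): e=[-14,113,39] → ·
    (1,2)@(3, 5): e=[38,127,-27] → ·
    (2,2)@(5, 5): e=[18,111,9] → #
    (3,2)@(7, 5): e=[-2,95,45] → ·
    (2,3)@(5, 7): e=[50,109,-21] → ·
    (3,3)@(7, 7): e=[30,93,15] → #
    (4,3)@(9, 7): e=[10,77,51] → #
    (5,3)@(11, 7): e=[-10,61,87] → ·
    (3,4)@(7, 9): e=[62,91,-15] → ·
    (4,4)@(9, 9): e=[42,75,21] → #
    (5,4)@(11, 9): e=[22,59,57] → #
  covered (19 px):
    · · · · · · · · ·
    · # · · · · · · ·
    · · # · · · · · ·
    · · · # # · · · ·
    · · · · # # # · ·
    · · · · · # # # ·
    · · · · · · # # #
    · · · · · · # # #
    · · · · · · · # #
    · · · · · · · · #
    · · · · · · · · ·
T1:
  2·area = 12
  edge (12, 20)→(10, 16): d=(-2,-4) top-left  bias=+0
  edge (10, 16)→(12, 14): d=(2,-2) top-left  bias=+0
  edge (12, 14)→(12, 20): d=(0,6) right/bottom  bias=-1
    (8,4)@(17, 9): e=[42,0,-30] → ·  [on edge]
    (7,5)@(15, 11): e=[30,0,-18] → ·  [on edge]
    (6,6)@(13, 13): e=[18,0,-6] → ·  [on edge]
    (5,7)@(11, 15): e=[6,0,6] → #  [on edge]
    (6,7)@(13, 15): e=[14,4,-6] → ·
    (4,8)@(9, 17): e=[-6,0,18] → ·  [on edge]
    (5,8)@(11, 17): e=[2,4,6] → #
    (6,8)@(13, 17): e=[10,8,-6] → ·
    (3,9)@(7, 19): e=[-18,0,30] → ·  [on edge]
    (5,9)@(11, 19): e=[-2,8,6] → ·
    (2,10)@(5, 21): e=[-30,0,42] → ·  [on edge]
  covered (2 px):
    · · · · · · · · ·
    · · · · · · · · ·
    · · · · · · · · ·
    · · · · · · · · ·
    · · · · · · · · ·
    · · · · · · · · ·
    · · · · · · · · ·
    · · · · · # · · ·
    · · · · · # · · ·
    · · · · · · · · ·
    · · · · · · · · ·
T2:
  2·area = 40
  edge (14, 12)→(2, 20): d=(-12,8) right/bottom  bias=-1
  edge (2, 20)→(6, 14): d=(4,-6) top-left  bias=+0
  edge (6, 14)→(14, 12): d=(8,-2) top-left  bias=+0
    (5,6)@(11, 13): e=[12,26,2] → #
    (6,6)@(13, 13): e=[-4,38,6] → ·
    (3,7)@(7, 15): e=[20,10,10] → #
    (4,7)@(9, 15): e=[4,22,14] → #
    (5,7)@(11, 15): e=[-12,34,18] → ·
    (2,8)@(5, 17): e=[12,6,22] → #
    (3,8)@(7, 17): e=[-4,18,26] → ·
    (4,8)@(9, 17): e=[-20,30,30] → ·
    (1,9)@(3, 19): e=[4,2,34] → #
    (2,9)@(5, 19): e=[-12,14,38] → ·
    (1,10)@(3, 21): e=[-20,10,50] → ·
  covered (5 px):
    · · · · · · · · ·
    · · · · · · · · ·
    · · · · · · · · ·
    · · · · · · · · ·
    · · · · · · · · ·
    · · · · · · · · ·
    · · · · · # · · ·
    · · · # # · · · ·
    · · # · · · · · ·
    · # · · · · · · ·
    · · · · · · · · ·
T3:
  2·area = 8  (B↔C swapped to make it positive)
  edge (9, 14)→(2, 6): d=(-7,-8) top-left  bias=+0
  edge (2, 6)→(17, 22): d=(15,16) right/bottom  bias=-1
  edge (17, 22)→(9, 14): d=(-8,-8) top-left  bias=+0
  covered (0 px):
    · · · · · · · · ·
    · · · · · · · · ·
    · · · · · · · · ·
    · · · · · · · · ·
    · · · · · · · · ·
    · · · · · · · · ·
    · · · · · · · · ·
    · · · · · · · · ·
    · · · · · · · · ·
    · · · · · · · · ·
    · · · · · · · · ·
T4:
  2·area = 40  (B↔C swapped to make it positive)
  edge (17, 5)→(8, 18): d=(-9,13) right/bottom  bias=-1
  edge (8, 18)→(16, 2): d=(8,-16) top-left  bias=+0
  edge (16, 2)→(17, 5): d=(1,3) right/bottom  bias=-1
    (7,2)@(15, 5): e=[26,8,6] → #
    (8,2)@(17, 5): e=[0,40,0] → ·  [on edge]
    (7,3)@(15, 7): e=[8,24,8] → #
    (8,3)@(17, 7): e=[-18,56,2] → ·
    (6,4)@(13, 9): e=[16,8,16] → #
    (7,4)@(15, 9): e=[-10,40,10] → ·
    (6,5)@(13, 11): e=[-2,24,18] → ·
    (5,6)@(11, 13): e=[6,8,26] → #
    (6,6)@(13, 13): e=[-20,40,20] → ·
    (5,7)@(11, 15): e=[-12,24,28] → ·
  covered (4 px):
    · · · · · · · · ·
    · · · · · · · · ·
    · · · · · · · # ·
    · · · · · · · # ·
    · · · · · · # · ·
    · · · · · · · · ·
    · · · · · # · · ·
    · · · · · · · · ·
    · · · · · · · · ·
    · · · · · · · · ·
    · · · · · · · · ·

Z-buffer (winner per pixel, '.' = empty):
  . . . . . . . . .
  . 0 . . . . . . .
  . . 0 . . . . 4 .
  . . . 0 0 . . 4 .
  . . . . 0 0 4 . .
  . . . . . 0 0 0 .
  . . . . . 2 0 0 0
  . . . 2 2 1 0 0 0
  . . 2 . . 1 . 0 0
  . 2 . . . . . . 0
  . . . . . . . . .

Result: -1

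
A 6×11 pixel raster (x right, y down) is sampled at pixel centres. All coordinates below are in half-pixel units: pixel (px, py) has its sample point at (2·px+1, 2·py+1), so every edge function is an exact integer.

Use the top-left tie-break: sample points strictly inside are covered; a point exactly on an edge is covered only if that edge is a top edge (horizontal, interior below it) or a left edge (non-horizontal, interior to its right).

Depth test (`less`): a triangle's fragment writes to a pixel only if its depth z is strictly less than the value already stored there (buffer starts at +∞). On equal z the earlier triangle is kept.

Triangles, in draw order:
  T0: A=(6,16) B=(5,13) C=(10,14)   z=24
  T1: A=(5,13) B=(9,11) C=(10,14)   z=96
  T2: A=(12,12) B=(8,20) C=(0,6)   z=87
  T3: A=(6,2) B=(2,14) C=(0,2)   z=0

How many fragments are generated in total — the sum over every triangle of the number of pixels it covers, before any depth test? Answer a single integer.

T0:
  2·area = 14
  edge (6, 16)→(5, 13): d=(-1,-3) top-left  bias=+0
  edge (5, 13)→(10, 14): d=(5,1) right/bottom  bias=-1
  edge (10, 14)→(6, 16): d=(-4,2) right/bottom  bias=-1
    (0,0)@(1, 1): e=[0,-56,70] → ·  [on edge]
    (1,3)@(3, 7): e=[0,-28,42] → ·  [on edge]
    (2,6)@(5, 13): e=[0,0,14] → ·  [on edge]
    (3,7)@(7, 15): e=[4,8,2] → #
    (4,7)@(9, 15): e=[10,6,-2] → ·
    (3,8)@(7, 17): e=[2,18,-6] → ·
    (3,9)@(7, 19): e=[0,28,-14] → ·  [on edge]
  covered (1 px):
    · · · · · ·
    · · · · · ·
    · · · · · ·
    · · · · · ·
    · · · · · ·
    · · · · · ·
    · · · · · ·
    · · · # · ·
    · · · · · ·
    · · · · · ·
    · · · · · ·
T1:
  2·area = 14
  edge (5, 13)→(9, 11): d=(4,-2) top-left  bias=+0
  edge (9, 11)→(10, 14): d=(1,3) right/bottom  bias=-1
  edge (10, 14)→(5, 13): d=(-5,-1) top-left  bias=+0
    (3,2)@(7, 5): e=[-28,0,42] → ·  [on edge]
    (4,5)@(9, 11): e=[0,0,14] → ·  [on edge]
    (2,6)@(5, 13): e=[0,14,0] → #  [on edge]
    (3,6)@(7, 13): e=[4,8,2] → #
    (4,6)@(9, 13): e=[8,2,4] → #
    (5,6)@(11, 13): e=[12,-4,6] → ·
    (0,7)@(1, 15): e=[0,28,-14] → ·  [on edge]
    (2,7)@(5, 15): e=[8,16,-10] → ·
    (3,7)@(7, 15): e=[12,10,-8] → ·
    (4,7)@(9, 15): e=[16,4,-6] → ·
    (5,8)@(11, 17): e=[28,0,-14] → ·  [on edge]
  covered (3 px):
    · · · · · ·
    · · · · · ·
    · · · · · ·
    · · · · · ·
    · · · · · ·
    · · · · · ·
    · · # # # ·
    · · · · · ·
    · · · · · ·
    · · · · · ·
    · · · · · ·
T2:
  2·area = 120
  edge (12, 12)→(8, 20): d=(-4,8) right/bottom  bias=-1
  edge (8, 20)→(0, 6): d=(-8,-14) top-left  bias=+0
  edge (0, 6)→(12, 12): d=(12,6) right/bottom  bias=-1
    (0,3)@(1, 7): e=[108,6,6] → #
    (1,3)@(3, 7): e=[92,34,-6] → ·
    (0,4)@(1, 9): e=[100,-10,30] → ·
    (1,4)@(3, 9): e=[84,18,18] → #
    (2,4)@(5, 9): e=[68,46,6] → #
    (3,4)@(7, 9): e=[52,74,-6] → ·
    (1,5)@(3, 11): e=[76,2,42] → #
    (3,5)@(7, 11): e=[44,58,18] → #
    (4,5)@(9, 11): e=[28,86,6] → #
    (5,5)@(11, 11): e=[12,114,-6] → ·
    (1,6)@(3, 13): e=[68,-14,66] → ·
    (2,6)@(5, 13): e=[52,14,54] → #
  covered (15 px):
    · · · · · ·
    · · · · · ·
    · · · · · ·
    # · · · · ·
    · # # · · ·
    · # # # # ·
    · · # # # #
    · · · # # ·
    · · · # # ·
    · · · · · ·
    · · · · · ·
T3:
  2·area = 72
  edge (6, 2)→(2, 14): d=(-4,12) right/bottom  bias=-1
  edge (2, 14)→(0, 2): d=(-2,-12) top-left  bias=+0
  edge (0, 2)→(6, 2): d=(6,0) top-left  bias=+0
    (0,1)@(1, 3): e=[56,10,6] → #
    (1,1)@(3, 3): e=[32,34,6] → #
    (2,1)@(5, 3): e=[8,58,6] → #
    (3,1)@(7, 3): e=[-16,82,6] → ·
    (0,2)@(1, 5): e=[48,6,18] → #
    (2,2)@(5, 5): e=[0,54,18] → ·  [on edge]
    (0,3)@(1, 7): e=[40,2,30] → #
    (2,3)@(5, 7): e=[-8,50,30] → ·
    (0,4)@(1, 9): e=[32,-2,42] → ·
    (1,4)@(3, 9): e=[8,22,42] → #
    (2,4)@(5, 9): e=[-16,46,42] → ·
    (1,5)@(3, 11): e=[0,18,54] → ·  [on edge]
    (0,8)@(1, 17): e=[0,-18,90] → ·  [on edge]
  covered (8 px):
    · · · · · ·
    # # # · · ·
    # # · · · ·
    # # · · · ·
    · # · · · ·
    · · · · · ·
    · · · · · ·
    · · · · · ·
    · · · · · ·
    · · · · · ·
    · · · · · ·

Answer: 27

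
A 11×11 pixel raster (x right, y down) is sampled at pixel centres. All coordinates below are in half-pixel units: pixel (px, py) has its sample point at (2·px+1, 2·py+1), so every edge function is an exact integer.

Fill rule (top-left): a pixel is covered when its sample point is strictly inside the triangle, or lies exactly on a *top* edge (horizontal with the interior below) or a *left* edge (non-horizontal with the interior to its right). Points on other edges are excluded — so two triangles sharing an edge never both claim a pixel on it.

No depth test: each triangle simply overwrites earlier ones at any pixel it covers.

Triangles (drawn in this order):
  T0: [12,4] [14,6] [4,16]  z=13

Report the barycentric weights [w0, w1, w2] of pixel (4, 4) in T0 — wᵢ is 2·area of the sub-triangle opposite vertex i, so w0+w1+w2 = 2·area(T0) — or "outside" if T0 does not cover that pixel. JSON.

T0:
  2·area = 40
  edge (12, 4)→(14, 6): d=(2,2) right/bottom  bias=-1
  edge (14, 6)→(4, 16): d=(-10,10) right/bottom  bias=-1
  edge (4, 16)→(12, 4): d=(8,-12) top-left  bias=+0
    (4,0)@(9, 1): e=[0,100,-60] → ·  [on edge]
    (9,0)@(19, 1): e=[-20,0,60] → ·  [on edge]
    (5,1)@(11, 3): e=[0,60,-20] → ·  [on edge]
    (8,1)@(17, 3): e=[-12,0,52] → ·  [on edge]
    (6,2)@(13, 5): e=[0,20,20] → ·  [on edge]
    (7,2)@(15, 5): e=[-4,0,44] → ·  [on edge]
    (5,3)@(11, 7): e=[8,20,12] → █
    (6,3)@(13, 7): e=[4,0,36] → ·  [on edge]
    (7,3)@(15, 7): e=[0,-20,60] → ·  [on edge]
    (4,4)@(9, 9): e=[16,20,4] → █
    (5,4)@(11, 9): e=[12,0,28] → ·  [on edge]
    (8,4)@(17, 9): e=[0,-60,100] → ·  [on edge]
    (4,5)@(9, 11): e=[20,0,20] → ·  [on edge]
    (9,5)@(19, 11): e=[0,-100,140] → ·  [on edge]
    (3,6)@(7, 13): e=[28,0,12] → ·  [on edge]
    (10,6)@(21, 13): e=[0,-140,180] → ·  [on edge]
    (2,7)@(5, 15): e=[36,0,4] → ·  [on edge]
    (1,8)@(3, 17): e=[44,0,-4] → ·  [on edge]
    (0,9)@(1, 19): e=[52,0,-12] → ·  [on edge]
  covered (2 px):
    · · · · · · · · · · ·
    · · · · · · · · · · ·
    · · · · · · · · · · ·
    · · · · · █ · · · · ·
    · · · · █ · · · · · ·
    · · · · · · · · · · ·
    · · · · · · · · · · ·
    · · · · · · · · · · ·
    · · · · · · · · · · ·
    · · · · · · · · · · ·
    · · · · · · · · · · ·

Answer: [20,4,16]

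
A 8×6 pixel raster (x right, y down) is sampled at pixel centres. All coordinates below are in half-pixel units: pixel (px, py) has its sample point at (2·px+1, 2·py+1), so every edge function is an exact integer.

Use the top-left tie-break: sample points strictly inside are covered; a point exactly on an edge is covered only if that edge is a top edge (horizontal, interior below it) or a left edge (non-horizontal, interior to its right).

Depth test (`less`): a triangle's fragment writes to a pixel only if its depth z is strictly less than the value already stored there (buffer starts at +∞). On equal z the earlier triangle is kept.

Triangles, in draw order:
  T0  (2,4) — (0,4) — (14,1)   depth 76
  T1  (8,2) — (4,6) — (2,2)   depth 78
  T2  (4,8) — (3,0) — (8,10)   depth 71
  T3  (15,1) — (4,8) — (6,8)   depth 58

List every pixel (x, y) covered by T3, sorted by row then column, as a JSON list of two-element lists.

T0:
  2·area = 6
  edge (2, 4)→(0, 4): d=(-2,0) right/bottom  bias=-1
  edge (0, 4)→(14, 1): d=(14,-3) top-left  bias=+0
  edge (14, 1)→(2, 4): d=(-12,3) right/bottom  bias=-1
    (2,1)@(5, 3): e=[2,1,3] → █
    (3,1)@(7, 3): e=[2,7,-3] → ·
    (2,2)@(5, 5): e=[-2,29,-21] → ·
  covered (1 px):
    · · · · · · · ·
    · · █ · · · · ·
    · · · · · · · ·
    · · · · · · · ·
    · · · · · · · ·
    · · · · · · · ·
T1:
  2·area = 24
  edge (8, 2)→(4, 6): d=(-4,4) right/bottom  bias=-1
  edge (4, 6)→(2, 2): d=(-2,-4) top-left  bias=+0
  edge (2, 2)→(8, 2): d=(6,0) top-left  bias=+0
    (4,0)@(9, 1): e=[0,30,-6] → ·  [on edge]
    (1,1)@(3, 3): e=[16,2,6] → █
    (2,1)@(5, 3): e=[8,10,6] → █
    (3,1)@(7, 3): e=[0,18,6] → ·  [on edge]
    (1,2)@(3, 5): e=[8,-2,18] → ·
    (2,2)@(5, 5): e=[0,6,18] → ·  [on edge]
    (1,3)@(3, 7): e=[0,-6,30] → ·  [on edge]
    (0,4)@(1, 9): e=[0,-18,42] → ·  [on edge]
  covered (2 px):
    · · · · · · · ·
    · █ █ · · · · ·
    · · · · · · · ·
    · · · · · · · ·
    · · · · · · · ·
    · · · · · · · ·
T2:
  2·area = 30
  edge (4, 8)→(3, 0): d=(-1,-8) top-left  bias=+0
  edge (3, 0)→(8, 10): d=(5,10) right/bottom  bias=-1
  edge (8, 10)→(4, 8): d=(-4,-2) top-left  bias=+0
    (2,2)@(5, 5): e=[11,5,14] → █
    (3,2)@(7, 5): e=[27,-15,18] → ·
    (2,3)@(5, 7): e=[9,15,6] → █
    (3,3)@(7, 7): e=[25,-5,10] → ·
    (2,4)@(5, 9): e=[7,25,-2] → ·
    (3,4)@(7, 9): e=[23,5,2] → █
    (4,4)@(9, 9): e=[39,-15,6] → ·
    (3,5)@(7, 11): e=[21,15,-6] → ·
  covered (3 px):
    · · · · · · · ·
    · · · · · · · ·
    · · █ · · · · ·
    · · █ · · · · ·
    · · · █ · · · ·
    · · · · · · · ·
T3:
  2·area = 14  (B↔C swapped to make it positive)
  edge (15, 1)→(6, 8): d=(-9,7) right/bottom  bias=-1
  edge (6, 8)→(4, 8): d=(-2,0) right/bottom  bias=-1
  edge (4, 8)→(15, 1): d=(11,-7) top-left  bias=+0
    (7,0)@(15, 1): e=[0,14,0] → ·  [on edge]
    (4,2)@(9, 5): e=[6,6,2] → █
    (5,2)@(11, 5): e=[-8,6,16] → ·
    (3,3)@(7, 7): e=[2,2,10] → █
    (4,3)@(9, 7): e=[-12,2,24] → ·
    (3,4)@(7, 9): e=[-16,-2,32] → ·
  covered (2 px):
    · · · · · · · ·
    · · · · · · · ·
    · · · · █ · · ·
    · · · █ · · · ·
    · · · · · · · ·
    · · · · · · · ·

Final: [[4,2],[3,3]]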